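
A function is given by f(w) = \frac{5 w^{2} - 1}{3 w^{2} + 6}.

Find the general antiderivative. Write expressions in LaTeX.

F(w) = \frac{5 w}{3} - \frac{11 \sqrt{2} \operatorname{atan}{\left(\frac{\sqrt{2} w}{2} \right)}}{6} + C

For F(w) to be correct the identity F'(w) - f(w) = 0 must hold.
Check: d/dw[\frac{5 w}{3} - \frac{11 \sqrt{2} \operatorname{atan}{\left(\frac{\sqrt{2} w}{2} \right)}}{6}] = \frac{5 w^{2} - 1}{3 w^{2} + 6} = f(w).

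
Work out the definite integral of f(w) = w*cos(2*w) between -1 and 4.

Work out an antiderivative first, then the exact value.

Antiderivative: F(w) = (2*w*sin(2*w) + cos(2*w))/4; value = -sin(2)/2 + cos(8)/4 - cos(2)/4 + 2*sin(8)

A candidate is checked by its d/dw: the result must match f(w).
F(w) = (2*w*sin(2*w) + cos(2*w))/4 is an antiderivative of f.
Check: d/dw[(2*w*sin(2*w) + cos(2*w))/4] = w*cos(2*w) = f(w).
F(4) = cos(8)/4 + 2*sin(8); F(-1) = cos(2)/4 + sin(2)/2.
Integral = F(4) - F(-1) = -sin(2)/2 + cos(8)/4 - cos(2)/4 + 2*sin(8).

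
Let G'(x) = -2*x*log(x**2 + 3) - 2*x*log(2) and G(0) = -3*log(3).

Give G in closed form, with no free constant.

G(x) = -x**2*log(x**2 + 3) - x**2*log(2) + x**2 - 3*log(x**2 + 3)

The integrand splits into summands that can be handled one at a time.
A general antiderivative is -x**2*log(2*x**2 + 6) + x**2 - 3*log(x**2 + 3) + C.
The condition gives C = -3*log(3) - (-3*log(3)) = 0.
So G(x) = -x**2*log(x**2 + 3) - x**2*log(2) + x**2 - 3*log(x**2 + 3).
Check: d/dx[-x**2*log(x**2 + 3) - x**2*log(2) + x**2 - 3*log(x**2 + 3)] = -2*x*log(x**2 + 3) - 2*x*log(2) = G'(x).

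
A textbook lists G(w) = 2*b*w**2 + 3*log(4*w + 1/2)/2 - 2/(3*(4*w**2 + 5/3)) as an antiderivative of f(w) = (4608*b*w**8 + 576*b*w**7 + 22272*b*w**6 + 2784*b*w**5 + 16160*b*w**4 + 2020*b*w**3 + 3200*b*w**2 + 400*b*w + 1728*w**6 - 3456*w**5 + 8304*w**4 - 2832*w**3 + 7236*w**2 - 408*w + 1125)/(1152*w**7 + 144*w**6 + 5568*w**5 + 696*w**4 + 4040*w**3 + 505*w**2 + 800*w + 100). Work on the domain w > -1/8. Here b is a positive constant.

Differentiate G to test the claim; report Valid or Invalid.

Invalid: d/dw[G] - f = 3/(w**2 + 4), which is not 0.

d/dw[G] = (4608*b*w**6 + 576*b*w**5 + 3840*b*w**4 + 480*b*w**3 + 800*b*w**2 + 100*b*w + 1728*w**4 + 1824*w**2 + 48*w + 300)/(1152*w**5 + 144*w**4 + 960*w**3 + 120*w**2 + 200*w + 25)
d/dw[G] - f(w) = 3/(w**2 + 4) != 0.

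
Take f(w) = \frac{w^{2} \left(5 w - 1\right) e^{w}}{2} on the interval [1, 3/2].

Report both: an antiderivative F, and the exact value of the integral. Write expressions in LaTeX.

Recognize the product-rule pattern: f = u'v + uv' with u = \frac{5 w^{3}}{2} - 8 w^{2} + 16 w - 16, v = e^{w}, so integration by parts undoes it.
F(w) = \frac{\left(5 w^{3} - 16 w^{2} + 32 w - 32\right) e^{w}}{2} is an antiderivative of f.
Check: d/dw[\frac{\left(5 w^{3} - 16 w^{2} + 32 w - 32\right) e^{w}}{2}] = \frac{5 w^{3} e^{w}}{2} - \frac{w^{2} e^{w}}{2}, which equals f(w).
F(3/2) = - \frac{25 e^{\frac{3}{2}}}{16}; F(1) = - \frac{11 e}{2}.
Integral = F(3/2) - F(1) = - \frac{25 e^{\frac{3}{2}}}{16} + \frac{11 e}{2}.

Antiderivative: F(w) = \frac{\left(5 w^{3} - 16 w^{2} + 32 w - 32\right) e^{w}}{2}; value = - \frac{25 e^{\frac{3}{2}}}{16} + \frac{11 e}{2}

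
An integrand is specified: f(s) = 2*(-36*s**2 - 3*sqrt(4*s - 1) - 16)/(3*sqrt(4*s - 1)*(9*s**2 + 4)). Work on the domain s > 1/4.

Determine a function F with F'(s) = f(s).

An antiderivative is F(s) = -(4*sqrt(4*s - 1) + atan(3*s/2))/3.

An antiderivative F(s) passes only if d/ds[F] lands on f(s) exactly.
Check: d/ds[-(4*sqrt(4*s - 1) + atan(3*s/2))/3] = (-72*s**2 - 6*sqrt(4*s - 1) - 32)/(27*s**2*sqrt(4*s - 1) + 12*sqrt(4*s - 1)), which equals f(s).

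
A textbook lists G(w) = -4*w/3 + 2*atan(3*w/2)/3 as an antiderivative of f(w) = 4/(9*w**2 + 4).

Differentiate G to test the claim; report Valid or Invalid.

Invalid: d/dw[G] - f = -4/3, which is not 0.

d/dw[G] = (-36*w**2 - 4)/(27*w**2 + 12)
d/dw[G] - f(w) = -4/3 != 0.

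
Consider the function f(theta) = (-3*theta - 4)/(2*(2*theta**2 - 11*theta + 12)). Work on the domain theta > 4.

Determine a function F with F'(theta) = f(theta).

Factor the denominator (2*(theta - 4)*(2*theta - 3)) and decompose: f = 17/(10*(2*theta - 3)) - 8/(5*(theta - 4)); each piece integrates to a log, atan, or power term.
Check: d/dtheta[-8*log(theta - 4)/5 + 17*log(theta - 3/2)/20] = (-3*theta - 4)/(4*theta**2 - 22*theta + 24), which equals f(theta).

An antiderivative is F(theta) = -8*log(theta - 4)/5 + 17*log(theta - 3/2)/20.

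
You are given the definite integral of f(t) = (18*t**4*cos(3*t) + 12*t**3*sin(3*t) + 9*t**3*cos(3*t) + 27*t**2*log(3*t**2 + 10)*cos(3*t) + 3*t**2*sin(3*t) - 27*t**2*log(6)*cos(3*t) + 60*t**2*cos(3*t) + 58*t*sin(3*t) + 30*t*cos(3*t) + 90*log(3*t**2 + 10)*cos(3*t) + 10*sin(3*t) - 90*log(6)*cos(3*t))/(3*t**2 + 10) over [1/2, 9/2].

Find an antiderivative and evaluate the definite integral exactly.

Recognize the product-rule pattern: f = u'v + uv' with u = 2*t**2 + t + 3*log(t**2/2 + 5/3), v = sin(3*t), so integration by parts undoes it.
F(t) = -(-2*t**2 - t - 3*log(t**2/2 + 5/3))*sin(3*t) is an antiderivative of f.
Check: d/dt[-(-2*t**2 - t - 3*log(t**2/2 + 5/3))*sin(3*t)] = (18*t**4*cos(3*t) + 12*t**3*sin(3*t) + 9*t**3*cos(3*t) + 27*t**2*log(3*t**2 + 10)*cos(3*t) + 3*t**2*sin(3*t) - 27*t**2*log(6)*cos(3*t) + 60*t**2*cos(3*t) + 58*t*sin(3*t) + 30*t*cos(3*t) + 90*log(3*t**2 + 10)*cos(3*t) + 10*sin(3*t) - 90*log(6)*cos(3*t))/(3*t**2 + 10) = f(t).
F(9/2) = 3*log(283/24)*sin(27/2) + 45*sin(27/2); F(1/2) = sin(3/2) + 3*log(43/24)*sin(3/2).
Integral = F(9/2) - F(1/2) = -3*log(43/24)*sin(3/2) - sin(3/2) + 3*log(283/24)*sin(27/2) + 45*sin(27/2).

Antiderivative: F(t) = -(-2*t**2 - t - 3*log(t**2/2 + 5/3))*sin(3*t); value = -3*log(43/24)*sin(3/2) - sin(3/2) + 3*log(283/24)*sin(27/2) + 45*sin(27/2)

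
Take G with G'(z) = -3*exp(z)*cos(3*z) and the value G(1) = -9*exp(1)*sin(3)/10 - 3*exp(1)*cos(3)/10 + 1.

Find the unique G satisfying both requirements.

G(z) = -9*exp(z)*sin(3*z)/10 - 3*exp(z)*cos(3*z)/10 + 1

Since d/dz undoes antidifferentiation here, G(z) must give back the stated G'(z).
A general antiderivative is -9*exp(z)*sin(3*z)/10 - 3*exp(z)*cos(3*z)/10 + C.
The condition gives C = -9*exp(1)*sin(3)/10 - 3*exp(1)*cos(3)/10 + 1 - (-9*exp(1)*sin(3)/10 - 3*exp(1)*cos(3)/10) = 1.
So G(z) = -9*exp(z)*sin(3*z)/10 - 3*exp(z)*cos(3*z)/10 + 1.
Check: d/dz[-9*exp(z)*sin(3*z)/10 - 3*exp(z)*cos(3*z)/10 + 1] = -3*exp(z)*cos(3*z) = G'(z).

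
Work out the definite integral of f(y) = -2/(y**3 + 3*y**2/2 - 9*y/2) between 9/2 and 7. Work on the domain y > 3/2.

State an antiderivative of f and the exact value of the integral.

Antiderivative: F(y) = 4*(3*log(y) - 2*log(y - 3/2) - log(y + 3))/27; value = -4*log(9/2)/9 - 8*log(11/2)/27 - 4*log(10)/27 + 4*log(15/2)/27 + 8*log(3)/27 + 4*log(7)/9

Factor the denominator (y*(y + 3)*(2*y - 3)) and decompose: f = -16/(27*(2*y - 3)) - 4/(27*(y + 3)) + 4/(9*y); each piece integrates to a log, atan, or power term.
F(y) = 4*(3*log(y) - 2*log(y - 3/2) - log(y + 3))/27 is an antiderivative of f.
Check: d/dy[4*(3*log(y) - 2*log(y - 3/2) - log(y + 3))/27] = -4/(2*y**3 + 3*y**2 - 9*y), which equals f(y).
F(7) = -8*log(11/2)/27 - 4*log(10)/27 + 4*log(7)/9; F(9/2) = -8*log(3)/27 - 4*log(15/2)/27 + 4*log(9/2)/9.
Integral = F(7) - F(9/2) = -4*log(9/2)/9 - 8*log(11/2)/27 - 4*log(10)/27 + 4*log(15/2)/27 + 8*log(3)/27 + 4*log(7)/9.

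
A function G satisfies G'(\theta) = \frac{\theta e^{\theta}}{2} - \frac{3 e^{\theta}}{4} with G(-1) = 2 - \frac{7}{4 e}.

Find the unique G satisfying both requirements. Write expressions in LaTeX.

G(\theta) = \frac{2 \theta e^{\theta} - 5 e^{\theta} + 8}{4}

Recognize the product-rule pattern: G'(\theta) = u'v + uv' with u = \frac{\theta}{2} - \frac{5}{4}, v = e^{\theta}, so integration by parts undoes it.
A general antiderivative is \frac{\left(2 \theta - 5\right) e^{\theta}}{4} + C.
The condition gives C = 2 - \frac{7}{4 e} - (- \frac{7}{4 e}) = 2.
So G(\theta) = \frac{2 \theta e^{\theta} - 5 e^{\theta} + 8}{4}.
Check: d/d\theta[\frac{2 \theta e^{\theta} - 5 e^{\theta} + 8}{4}] = \frac{\theta e^{\theta}}{2} - \frac{3 e^{\theta}}{4} = G'(\theta).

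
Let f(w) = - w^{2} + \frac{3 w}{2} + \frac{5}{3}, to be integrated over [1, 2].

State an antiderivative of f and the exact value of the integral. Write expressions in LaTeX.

Integrate term by term and add the pieces.
F(w) = - \frac{w \left(4 w^{2} - 9 w - 20\right)}{12} is an antiderivative of f.
Check: d/dw[- \frac{w \left(4 w^{2} - 9 w - 20\right)}{12}] = - w^{2} + \frac{3 w}{2} + \frac{5}{3} = f(w).
F(2) = \frac{11}{3}; F(1) = \frac{25}{12}.
Integral = F(2) - F(1) = \frac{19}{12}.

Antiderivative: F(w) = - \frac{w \left(4 w^{2} - 9 w - 20\right)}{12}; value = \frac{19}{12}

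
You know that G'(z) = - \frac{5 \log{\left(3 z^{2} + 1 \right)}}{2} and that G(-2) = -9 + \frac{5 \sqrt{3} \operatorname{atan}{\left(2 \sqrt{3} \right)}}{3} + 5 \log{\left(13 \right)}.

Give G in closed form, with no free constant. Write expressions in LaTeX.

G(z) = \frac{- 15 z \log{\left(3 z^{2} + 1 \right)} + 30 z - 10 \sqrt{3} \operatorname{atan}{\left(\sqrt{3} z \right)} + 6}{6}

The proposed G(z) is checked by its d/dz: the result must match the given G'(z).
A general antiderivative is - \frac{5 z \log{\left(3 z^{2} + 1 \right)}}{2} + 5 z - \frac{5 \sqrt{3} \operatorname{atan}{\left(\sqrt{3} z \right)}}{3} + C.
The condition gives C = -9 + \frac{5 \sqrt{3} \operatorname{atan}{\left(2 \sqrt{3} \right)}}{3} + 5 \log{\left(13 \right)} - (-10 + \frac{5 \sqrt{3} \operatorname{atan}{\left(2 \sqrt{3} \right)}}{3} + 5 \log{\left(13 \right)}) = 1.
So G(z) = \frac{- 15 z \log{\left(3 z^{2} + 1 \right)} + 30 z - 10 \sqrt{3} \operatorname{atan}{\left(\sqrt{3} z \right)} + 6}{6}.
Check: d/dz[\frac{- 15 z \log{\left(3 z^{2} + 1 \right)} + 30 z - 10 \sqrt{3} \operatorname{atan}{\left(\sqrt{3} z \right)} + 6}{6}] = - \frac{5 \log{\left(3 z^{2} + 1 \right)}}{2} = G'(z).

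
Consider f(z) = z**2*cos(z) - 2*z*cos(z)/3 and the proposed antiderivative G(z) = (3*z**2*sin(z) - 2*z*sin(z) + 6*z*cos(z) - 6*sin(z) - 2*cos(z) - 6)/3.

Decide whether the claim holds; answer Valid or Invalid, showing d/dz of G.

Valid: G'(z) = f(z).

d/dz[G] = z**2*cos(z) - 2*z*cos(z)/3
This equals f(z) exactly, so the claim holds.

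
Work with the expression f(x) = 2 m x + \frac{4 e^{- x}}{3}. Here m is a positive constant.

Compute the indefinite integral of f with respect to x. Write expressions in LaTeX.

F(x) = \frac{\left(3 m x^{2} e^{x} - 4\right) e^{- x}}{3} + C

The integrand splits into summands that can be handled one at a time.
Check: d/dx[\frac{\left(3 m x^{2} e^{x} - 4\right) e^{- x}}{3}] = \frac{\left(6 m x e^{x} + 4\right) e^{- x}}{3}, which equals f(x).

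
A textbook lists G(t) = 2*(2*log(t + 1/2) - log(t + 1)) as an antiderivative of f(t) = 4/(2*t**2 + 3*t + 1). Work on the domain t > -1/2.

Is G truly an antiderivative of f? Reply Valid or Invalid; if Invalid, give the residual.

d/dt[G] = (4*t + 6)/(2*t**2 + 3*t + 1)
d/dt[G] - f(t) = 2/(t + 1) != 0.

Invalid: d/dt[G] - f = 2/(t + 1), which is not 0.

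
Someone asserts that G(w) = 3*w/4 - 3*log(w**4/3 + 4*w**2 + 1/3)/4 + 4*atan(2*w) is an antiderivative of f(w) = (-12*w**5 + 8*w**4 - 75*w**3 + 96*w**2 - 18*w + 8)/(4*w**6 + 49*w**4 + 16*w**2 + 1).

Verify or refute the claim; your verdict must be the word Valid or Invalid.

d/dw[G] = (12*w**6 - 48*w**5 + 179*w**4 - 300*w**3 + 432*w**2 - 72*w + 35)/(16*w**6 + 196*w**4 + 64*w**2 + 4)
d/dw[G] - f(w) = 3/4 != 0.

Invalid: d/dw[G] - f = 3/4, which is not 0.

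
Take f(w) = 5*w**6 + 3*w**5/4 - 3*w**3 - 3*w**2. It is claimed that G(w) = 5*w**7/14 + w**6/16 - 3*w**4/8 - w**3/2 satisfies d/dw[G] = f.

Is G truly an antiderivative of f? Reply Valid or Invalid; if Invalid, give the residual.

Invalid: d/dw[G] - f = -5*w**6/2 - 3*w**5/8 + 3*w**3/2 + 3*w**2/2, which is not 0.

d/dw[G] = 5*w**6/2 + 3*w**5/8 - 3*w**3/2 - 3*w**2/2
d/dw[G] - f(w) = -5*w**6/2 - 3*w**5/8 + 3*w**3/2 + 3*w**2/2 != 0.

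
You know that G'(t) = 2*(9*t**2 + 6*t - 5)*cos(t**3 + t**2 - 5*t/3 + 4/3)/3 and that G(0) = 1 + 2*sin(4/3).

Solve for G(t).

G(t) = 2*sin(t**3 + t**2 - 5*t/3 + 4/3) + 1

The substitution u = t**3 + t**2 - 5*t/3 + 4/3 works: G'(t) is exactly (dG/du)*(du/dt) for that inner function.
A general antiderivative is 2*sin(t**3 + t**2 - 5*t/3 + 4/3) + C.
The condition gives C = 1 + 2*sin(4/3) - (2*sin(4/3)) = 1.
So G(t) = 2*sin(t**3 + t**2 - 5*t/3 + 4/3) + 1.
Check: d/dt[2*sin(t**3 + t**2 - 5*t/3 + 4/3) + 1] = 6*t**2*cos(t**3 + t**2 - 5*t/3 + 4/3) + 4*t*cos(t**3 + t**2 - 5*t/3 + 4/3) - 10*cos(t**3 + t**2 - 5*t/3 + 4/3)/3, which equals G'(t).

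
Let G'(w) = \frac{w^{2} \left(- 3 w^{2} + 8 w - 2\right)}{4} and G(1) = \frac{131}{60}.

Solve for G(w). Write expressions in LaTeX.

G(w) = \frac{- 9 w^{5} + 30 w^{4} - 10 w^{3} + 120}{60}

A candidate passes only if d/dw[G] lands on the given G'(w) exactly.
A general antiderivative is - \frac{3 w^{5}}{20} + \frac{w^{4}}{2} - \frac{w^{3}}{6} + C.
The condition gives C = \frac{131}{60} - (\frac{11}{60}) = 2.
So G(w) = \frac{- 9 w^{5} + 30 w^{4} - 10 w^{3} + 120}{60}.
Check: d/dw[\frac{- 9 w^{5} + 30 w^{4} - 10 w^{3} + 120}{60}] = - \frac{3 w^{4}}{4} + 2 w^{3} - \frac{w^{2}}{2}, which equals G'(w).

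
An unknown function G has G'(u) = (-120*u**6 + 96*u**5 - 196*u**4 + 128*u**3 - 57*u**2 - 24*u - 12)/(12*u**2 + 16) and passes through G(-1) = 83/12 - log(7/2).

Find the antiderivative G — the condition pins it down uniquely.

Check a candidate G(u) by differentiating: d/du[G] must match the given G'(u).
A general antiderivative is -2*u**5 + 2*u**4 - u**3 - 3*u/4 - log(3*u**2/2 + 2) + 2/3 + C.
The condition gives C = 83/12 - log(7/2) - (77/12 - log(7/2)) = 1/2.
So G(u) = -2*u**5 + 2*u**4 - u**3 - 3*u/4 - log(3*u**2/2 + 2) + 7/6.
Check: d/du[-2*u**5 + 2*u**4 - u**3 - 3*u/4 - log(3*u**2/2 + 2) + 7/6] = (-120*u**6 + 96*u**5 - 196*u**4 + 128*u**3 - 57*u**2 - 24*u - 12)/(12*u**2 + 16) = G'(u).

G(u) = -2*u**5 + 2*u**4 - u**3 - 3*u/4 - log(3*u**2/2 + 2) + 7/6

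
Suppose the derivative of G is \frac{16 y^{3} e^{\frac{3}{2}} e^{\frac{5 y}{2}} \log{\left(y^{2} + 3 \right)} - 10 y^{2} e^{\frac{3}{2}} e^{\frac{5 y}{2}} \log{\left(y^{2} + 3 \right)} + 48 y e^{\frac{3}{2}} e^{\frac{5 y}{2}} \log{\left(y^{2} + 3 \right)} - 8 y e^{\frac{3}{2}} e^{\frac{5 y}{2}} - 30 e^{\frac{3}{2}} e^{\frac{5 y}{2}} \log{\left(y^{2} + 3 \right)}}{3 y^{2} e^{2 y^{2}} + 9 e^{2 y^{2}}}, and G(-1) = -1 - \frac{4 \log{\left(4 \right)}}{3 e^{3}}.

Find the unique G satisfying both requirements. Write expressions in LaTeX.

Recognize the product-rule pattern: G'(y) = u'v + uv' with u = - \frac{4 e^{- 2 y^{2} + \frac{5 y}{2} + \frac{3}{2}}}{3}, v = \log{\left(y^{2} + 3 \right)}, so integration by parts undoes it.
A general antiderivative is - \frac{4 e^{- 2 y^{2} + \frac{5 y}{2} + \frac{3}{2}} \log{\left(y^{2} + 3 \right)}}{3} + C.
The condition gives C = -1 - \frac{4 \log{\left(4 \right)}}{3 e^{3}} - (- \frac{4 \log{\left(4 \right)}}{3 e^{3}}) = -1.
So G(y) = - \frac{4 e^{\frac{3}{2}} e^{\frac{5 y}{2}} e^{- 2 y^{2}} \log{\left(y^{2} + 3 \right)}}{3} - 1.
Check: d/dy[- \frac{4 e^{\frac{3}{2}} e^{\frac{5 y}{2}} e^{- 2 y^{2}} \log{\left(y^{2} + 3 \right)}}{3} - 1] = \frac{16 y^{3} e^{\frac{3}{2}} e^{\frac{5 y}{2}} \log{\left(y^{2} + 3 \right)} - 10 y^{2} e^{\frac{3}{2}} e^{\frac{5 y}{2}} \log{\left(y^{2} + 3 \right)} + 48 y e^{\frac{3}{2}} e^{\frac{5 y}{2}} \log{\left(y^{2} + 3 \right)} - 8 y e^{\frac{3}{2}} e^{\frac{5 y}{2}} - 30 e^{\frac{3}{2}} e^{\frac{5 y}{2}} \log{\left(y^{2} + 3 \right)}}{3 y^{2} e^{2 y^{2}} + 9 e^{2 y^{2}}} = G'(y).

G(y) = - \frac{4 e^{\frac{3}{2}} e^{\frac{5 y}{2}} e^{- 2 y^{2}} \log{\left(y^{2} + 3 \right)}}{3} - 1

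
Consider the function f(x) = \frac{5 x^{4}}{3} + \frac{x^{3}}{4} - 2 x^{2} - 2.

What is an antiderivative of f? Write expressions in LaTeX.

An antiderivative is F(x) = \frac{x^{5}}{3} + \frac{x^{4}}{16} - \frac{2 x^{3}}{3} - 2 x.

Integrate term by term and add the pieces.
Check: d/dx[\frac{x^{5}}{3} + \frac{x^{4}}{16} - \frac{2 x^{3}}{3} - 2 x] = \frac{5 x^{4}}{3} + \frac{x^{3}}{4} - 2 x^{2} - 2 = f(x).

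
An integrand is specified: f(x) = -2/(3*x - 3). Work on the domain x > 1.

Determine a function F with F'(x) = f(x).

An antiderivative is F(x) = -2*log(x - 1)/3.

An antiderivative F(x) passes only if d/dx[F] lands on f(x) exactly.
Check: d/dx[-2*log(x - 1)/3] = -2/(3*x - 3) = f(x).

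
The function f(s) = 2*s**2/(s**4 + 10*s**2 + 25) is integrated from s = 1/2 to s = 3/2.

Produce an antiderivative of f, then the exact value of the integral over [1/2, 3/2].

Check any antiderivative F(s) by computing F'(s) and comparing it with f(s).
F(s) = (sqrt(5)*s**2*atan(sqrt(5)*s/5) - 5*s + 5*sqrt(5)*atan(sqrt(5)*s/5))/(5*s**2 + 25) is an antiderivative of f.
Check: d/ds[(sqrt(5)*s**2*atan(sqrt(5)*s/5) - 5*s + 5*sqrt(5)*atan(sqrt(5)*s/5))/(5*s**2 + 25)] = 2*s**2/(s**4 + 10*s**2 + 25) = f(s).
F(3/2) = -6/29 + sqrt(5)*atan(3*sqrt(5)/10)/5; F(1/2) = -2/21 + sqrt(5)*atan(sqrt(5)/10)/5.
Integral = F(3/2) - F(1/2) = -68/609 - sqrt(5)*atan(sqrt(5)/10)/5 + sqrt(5)*atan(3*sqrt(5)/10)/5.

Antiderivative: F(s) = (sqrt(5)*s**2*atan(sqrt(5)*s/5) - 5*s + 5*sqrt(5)*atan(sqrt(5)*s/5))/(5*s**2 + 25); value = -68/609 - sqrt(5)*atan(sqrt(5)/10)/5 + sqrt(5)*atan(3*sqrt(5)/10)/5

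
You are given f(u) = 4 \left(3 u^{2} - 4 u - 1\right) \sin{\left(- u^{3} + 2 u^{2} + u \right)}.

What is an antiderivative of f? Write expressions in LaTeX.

The substitution w = - u^{3} + 2 u^{2} + u works: f is exactly (dF/dw)*(dw/du) for that inner function.
Check: d/du[4 \cos{\left(- u^{3} + 2 u^{2} + u \right)}] = 12 u^{2} \sin{\left(- u^{3} + 2 u^{2} + u \right)} - 16 u \sin{\left(- u^{3} + 2 u^{2} + u \right)} - 4 \sin{\left(- u^{3} + 2 u^{2} + u \right)}, which equals f(u).

An antiderivative is F(u) = 4 \cos{\left(- u^{3} + 2 u^{2} + u \right)}.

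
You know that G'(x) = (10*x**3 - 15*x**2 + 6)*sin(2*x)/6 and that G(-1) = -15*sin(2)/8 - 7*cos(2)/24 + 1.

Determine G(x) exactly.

Recover the given G'(x) by differentiating a candidate G(x); any mismatch rules it out.
A general antiderivative is -5*x**3*cos(2*x)/6 + 5*x**2*sin(2*x)/4 + 5*x**2*cos(2*x)/4 - 5*x*sin(2*x)/4 + 5*x*cos(2*x)/4 - 5*sin(2*x)/8 - 9*cos(2*x)/8 + C.
The condition gives C = -15*sin(2)/8 - 7*cos(2)/24 + 1 - (-15*sin(2)/8 - 7*cos(2)/24) = 1.
So G(x) = -(20*x**3*cos(2*x) - 30*x**2*sin(2*x) - 30*x**2*cos(2*x) + 30*x*sin(2*x) - 30*x*cos(2*x) + 15*sin(2*x) + 27*cos(2*x) - 24)/24.
Check: d/dx[-(20*x**3*cos(2*x) - 30*x**2*sin(2*x) - 30*x**2*cos(2*x) + 30*x*sin(2*x) - 30*x*cos(2*x) + 15*sin(2*x) + 27*cos(2*x) - 24)/24] = 5*x**3*sin(2*x)/3 - 5*x**2*sin(2*x)/2 + sin(2*x), which equals G'(x).

G(x) = -(20*x**3*cos(2*x) - 30*x**2*sin(2*x) - 30*x**2*cos(2*x) + 30*x*sin(2*x) - 30*x*cos(2*x) + 15*sin(2*x) + 27*cos(2*x) - 24)/24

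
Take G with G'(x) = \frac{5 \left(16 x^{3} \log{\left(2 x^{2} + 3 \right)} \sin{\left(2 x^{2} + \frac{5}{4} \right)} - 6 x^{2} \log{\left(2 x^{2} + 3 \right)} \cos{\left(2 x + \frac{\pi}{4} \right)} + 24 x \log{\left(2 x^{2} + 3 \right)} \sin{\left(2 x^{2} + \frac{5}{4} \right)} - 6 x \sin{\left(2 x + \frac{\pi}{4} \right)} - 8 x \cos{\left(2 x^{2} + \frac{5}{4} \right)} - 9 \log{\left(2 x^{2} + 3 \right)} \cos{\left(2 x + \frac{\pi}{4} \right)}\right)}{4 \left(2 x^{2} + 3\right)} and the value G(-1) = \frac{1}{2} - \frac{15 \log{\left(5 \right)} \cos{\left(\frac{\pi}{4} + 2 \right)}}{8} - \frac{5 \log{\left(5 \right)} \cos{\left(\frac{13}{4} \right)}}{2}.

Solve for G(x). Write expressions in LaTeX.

Recognize the product-rule pattern: G'(x) = u'v + uv' with u = - \frac{15 \sin{\left(2 x + \frac{\pi}{4} \right)}}{8} - \frac{5 \cos{\left(2 x^{2} + \frac{5}{4} \right)}}{2}, v = \log{\left(2 x^{2} + 3 \right)}, so integration by parts undoes it.
A general antiderivative is \frac{5 \left(- \frac{3 \sin{\left(2 x + \frac{\pi}{4} \right)}}{4} - \cos{\left(2 x^{2} + \frac{5}{4} \right)}\right) \log{\left(2 x^{2} + 3 \right)}}{2} + C.
The condition gives C = \frac{1}{2} - \frac{15 \log{\left(5 \right)} \cos{\left(\frac{\pi}{4} + 2 \right)}}{8} - \frac{5 \log{\left(5 \right)} \cos{\left(\frac{13}{4} \right)}}{2} - (- \frac{15 \log{\left(5 \right)} \cos{\left(\frac{\pi}{4} + 2 \right)}}{8} - \frac{5 \log{\left(5 \right)} \cos{\left(\frac{13}{4} \right)}}{2}) = \frac{1}{2}.
So G(x) = - \frac{15 \log{\left(2 x^{2} + 3 \right)} \sin{\left(2 x + \frac{\pi}{4} \right)} + 20 \log{\left(2 x^{2} + 3 \right)} \cos{\left(2 x^{2} + \frac{5}{4} \right)} - 4}{8}.
Check: d/dx[- \frac{15 \log{\left(2 x^{2} + 3 \right)} \sin{\left(2 x + \frac{\pi}{4} \right)} + 20 \log{\left(2 x^{2} + 3 \right)} \cos{\left(2 x^{2} + \frac{5}{4} \right)} - 4}{8}] = \frac{80 x^{3} \log{\left(2 x^{2} + 3 \right)} \sin{\left(2 x^{2} + \frac{5}{4} \right)} - 30 x^{2} \log{\left(2 x^{2} + 3 \right)} \cos{\left(2 x + \frac{\pi}{4} \right)} + 120 x \log{\left(2 x^{2} + 3 \right)} \sin{\left(2 x^{2} + \frac{5}{4} \right)} - 30 x \sin{\left(2 x + \frac{\pi}{4} \right)} - 40 x \cos{\left(2 x^{2} + \frac{5}{4} \right)} - 45 \log{\left(2 x^{2} + 3 \right)} \cos{\left(2 x + \frac{\pi}{4} \right)}}{8 x^{2} + 12}, which equals G'(x).

G(x) = - \frac{15 \log{\left(2 x^{2} + 3 \right)} \sin{\left(2 x + \frac{\pi}{4} \right)} + 20 \log{\left(2 x^{2} + 3 \right)} \cos{\left(2 x^{2} + \frac{5}{4} \right)} - 4}{8}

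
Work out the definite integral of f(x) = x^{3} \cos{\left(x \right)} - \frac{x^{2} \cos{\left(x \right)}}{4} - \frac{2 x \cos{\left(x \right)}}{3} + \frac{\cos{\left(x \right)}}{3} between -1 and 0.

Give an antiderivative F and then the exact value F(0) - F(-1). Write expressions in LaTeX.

Antiderivative: F(x) = \frac{12 x^{3} \sin{\left(x \right)} - 3 x^{2} \sin{\left(x \right)} + 36 x^{2} \cos{\left(x \right)} - 80 x \sin{\left(x \right)} - 6 x \cos{\left(x \right)} + 10 \sin{\left(x \right)} - 80 \cos{\left(x \right)}}{12}; value = - \frac{20}{3} + \frac{19 \cos{\left(1 \right)}}{6} + \frac{25 \sin{\left(1 \right)}}{4}

The integrand splits into summands that can be handled one at a time.
F(x) = \frac{12 x^{3} \sin{\left(x \right)} - 3 x^{2} \sin{\left(x \right)} + 36 x^{2} \cos{\left(x \right)} - 80 x \sin{\left(x \right)} - 6 x \cos{\left(x \right)} + 10 \sin{\left(x \right)} - 80 \cos{\left(x \right)}}{12} is an antiderivative of f.
Check: d/dx[\frac{12 x^{3} \sin{\left(x \right)} - 3 x^{2} \sin{\left(x \right)} + 36 x^{2} \cos{\left(x \right)} - 80 x \sin{\left(x \right)} - 6 x \cos{\left(x \right)} + 10 \sin{\left(x \right)} - 80 \cos{\left(x \right)}}{12}] = x^{3} \cos{\left(x \right)} - \frac{x^{2} \cos{\left(x \right)}}{4} - \frac{2 x \cos{\left(x \right)}}{3} + \frac{\cos{\left(x \right)}}{3} = f(x).
F(0) = - \frac{20}{3}; F(-1) = - \frac{25 \sin{\left(1 \right)}}{4} - \frac{19 \cos{\left(1 \right)}}{6}.
Integral = F(0) - F(-1) = - \frac{20}{3} + \frac{19 \cos{\left(1 \right)}}{6} + \frac{25 \sin{\left(1 \right)}}{4}.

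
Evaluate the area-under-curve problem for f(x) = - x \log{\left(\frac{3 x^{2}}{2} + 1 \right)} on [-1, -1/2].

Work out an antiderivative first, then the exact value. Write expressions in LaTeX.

Antiderivative: F(x) = - \frac{3 x^{2} \log{\left(\frac{3 x^{2}}{2} + 1 \right)} - 3 x^{2} + 2 \log{\left(3 x^{2} + 2 \right)}}{6}; value = - \frac{3}{8} - \frac{\log{\left(\frac{11}{4} \right)}}{3} - \frac{\log{\left(\frac{11}{8} \right)}}{8} + \frac{\log{\left(\frac{5}{2} \right)}}{2} + \frac{\log{\left(5 \right)}}{3}

A candidate is checked by its d/dx: the result must match f(x).
F(x) = - \frac{3 x^{2} \log{\left(\frac{3 x^{2}}{2} + 1 \right)} - 3 x^{2} + 2 \log{\left(3 x^{2} + 2 \right)}}{6} is an antiderivative of f.
Check: d/dx[- \frac{3 x^{2} \log{\left(\frac{3 x^{2}}{2} + 1 \right)} - 3 x^{2} + 2 \log{\left(3 x^{2} + 2 \right)}}{6}] = - x \log{\left(\frac{3 x^{2}}{2} + 1 \right)} = f(x).
F(-1/2) = - \frac{\log{\left(\frac{11}{4} \right)}}{3} - \frac{\log{\left(\frac{11}{8} \right)}}{8} + \frac{1}{8}; F(-1) = - \frac{\log{\left(5 \right)}}{3} - \frac{\log{\left(\frac{5}{2} \right)}}{2} + \frac{1}{2}.
Integral = F(-1/2) - F(-1) = - \frac{3}{8} - \frac{\log{\left(\frac{11}{4} \right)}}{3} - \frac{\log{\left(\frac{11}{8} \right)}}{8} + \frac{\log{\left(\frac{5}{2} \right)}}{2} + \frac{\log{\left(5 \right)}}{3}.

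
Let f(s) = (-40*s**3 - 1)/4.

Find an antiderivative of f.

An antiderivative is F(s) = -s*(10*s**3 + 1)/4.

A candidate is checked by its d/ds: the result must match f(s).
Check: d/ds[-s*(10*s**3 + 1)/4] = -10*s**3 - 1/4, which equals f(s).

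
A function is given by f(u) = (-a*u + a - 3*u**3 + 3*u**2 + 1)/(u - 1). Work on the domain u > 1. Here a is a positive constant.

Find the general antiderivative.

F(u) = -a*u - u**3 + log(2*u - 2) + C

A first test for any F(u): its u-derivative must equal f(u) identically.
Check: d/du[-a*u - u**3 + log(2*u - 2)] = (-a*u + a - 3*u**3 + 3*u**2 + 1)/(u - 1) = f(u).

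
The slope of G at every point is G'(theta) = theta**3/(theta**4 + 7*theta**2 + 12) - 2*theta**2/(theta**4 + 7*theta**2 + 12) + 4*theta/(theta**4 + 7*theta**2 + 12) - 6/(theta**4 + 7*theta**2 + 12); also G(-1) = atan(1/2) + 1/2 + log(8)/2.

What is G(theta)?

G(theta) = log(2*theta**2 + 6)/2 - atan(theta/2) + 1/2

Integrate term by term and add the pieces.
A general antiderivative is log(2*theta**2 + 6)/2 - atan(theta/2) + C.
The condition gives C = atan(1/2) + 1/2 + log(8)/2 - (atan(1/2) + log(8)/2) = 1/2.
So G(theta) = log(2*theta**2 + 6)/2 - atan(theta/2) + 1/2.
Check: d/dtheta[log(2*theta**2 + 6)/2 - atan(theta/2) + 1/2] = (theta**3 - 2*theta**2 + 4*theta - 6)/(theta**4 + 7*theta**2 + 12), which equals G'(theta).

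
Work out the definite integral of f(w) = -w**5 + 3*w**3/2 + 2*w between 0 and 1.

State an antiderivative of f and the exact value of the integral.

Antiderivative: F(w) = -w**6/6 + 3*w**4/8 + w**2; value = 29/24

Integrate term by term and add the pieces.
F(w) = -w**6/6 + 3*w**4/8 + w**2 is an antiderivative of f.
Check: d/dw[-w**6/6 + 3*w**4/8 + w**2] = -w**5 + 3*w**3/2 + 2*w = f(w).
F(1) = 29/24; F(0) = 0.
Integral = F(1) - F(0) = 29/24.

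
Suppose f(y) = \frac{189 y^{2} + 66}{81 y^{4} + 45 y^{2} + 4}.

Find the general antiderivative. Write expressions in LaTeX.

Check any antiderivative F(y) by computing F'(y) and comparing it with f(y).
Check: d/dy[\operatorname{atan}{\left(\frac{3 y}{2} \right)} + 5 \operatorname{atan}{\left(3 y \right)}] = \frac{189 y^{2} + 66}{81 y^{4} + 45 y^{2} + 4} = f(y).

F(y) = \operatorname{atan}{\left(\frac{3 y}{2} \right)} + 5 \operatorname{atan}{\left(3 y \right)} + C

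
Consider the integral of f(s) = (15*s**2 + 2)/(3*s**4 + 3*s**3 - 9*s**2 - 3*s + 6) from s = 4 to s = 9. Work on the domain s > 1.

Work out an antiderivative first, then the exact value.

Antiderivative: F(s) = 95*log(s - 1)/108 + 17*log(s + 1)/12 - 62*log(s + 2)/27 - 17/(18*s - 18); value = -62*log(11)/27 - 17*log(5)/12 - 95*log(3)/108 + 85/432 + 95*log(8)/108 + 17*log(10)/12 + 62*log(6)/27

The denominator factors as 3*(s - 1)**2*(s + 1)*(s + 2); partial fractions split f into directly integrable pieces: -62/(27*(s + 2)) + 17/(12*(s + 1)) + 95/(108*(s - 1)) + 17/(18*(s - 1)**2).
F(s) = 95*log(s - 1)/108 + 17*log(s + 1)/12 - 62*log(s + 2)/27 - 17/(18*s - 18) is an antiderivative of f.
Check: d/ds[95*log(s - 1)/108 + 17*log(s + 1)/12 - 62*log(s + 2)/27 - 17/(18*s - 18)] = (15*s**2 + 2)/(3*s**4 + 3*s**3 - 9*s**2 - 3*s + 6) = f(s).
F(9) = -62*log(11)/27 - 17/144 + 95*log(8)/108 + 17*log(10)/12; F(4) = -62*log(6)/27 - 17/54 + 95*log(3)/108 + 17*log(5)/12.
Integral = F(9) - F(4) = -62*log(11)/27 - 17*log(5)/12 - 95*log(3)/108 + 85/432 + 95*log(8)/108 + 17*log(10)/12 + 62*log(6)/27.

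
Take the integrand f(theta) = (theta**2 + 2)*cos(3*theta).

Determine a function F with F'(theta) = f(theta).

An antiderivative is F(theta) = theta**2*sin(3*theta)/3 + 2*theta*cos(3*theta)/9 + 16*sin(3*theta)/27.

For F(theta) to be correct the identity F'(theta) - f(theta) = 0 must hold.
Check: d/dtheta[theta**2*sin(3*theta)/3 + 2*theta*cos(3*theta)/9 + 16*sin(3*theta)/27] = theta**2*cos(3*theta) + 2*cos(3*theta), which equals f(theta).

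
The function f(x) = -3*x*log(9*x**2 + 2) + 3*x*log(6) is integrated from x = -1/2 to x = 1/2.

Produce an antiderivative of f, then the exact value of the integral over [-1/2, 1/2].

The integrand splits into summands that can be handled one at a time.
F(x) = -(9*x**2*log(3*x**2/2 + 1/3) - 9*x**2 + 2*log(9*x**2 + 2))/6 is an antiderivative of f.
Check: d/dx[-(9*x**2*log(3*x**2/2 + 1/3) - 9*x**2 + 2*log(9*x**2 + 2))/6] = -3*x*log(9*x**2 + 2) + 3*x*log(6) = f(x).
F(1/2) = -log(17/4)/3 - 3*log(17/24)/8 + 3/8; F(-1/2) = -log(17/4)/3 - 3*log(17/24)/8 + 3/8.
Integral = F(1/2) - F(-1/2) = 0.

Antiderivative: F(x) = -(9*x**2*log(3*x**2/2 + 1/3) - 9*x**2 + 2*log(9*x**2 + 2))/6; value = 0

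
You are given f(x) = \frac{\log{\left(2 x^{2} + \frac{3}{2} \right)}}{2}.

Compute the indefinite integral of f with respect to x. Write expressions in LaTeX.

Whatever form F(x) takes, F'(x) = f(x) is non-negotiable.
Check: d/dx[\frac{x \log{\left(2 x^{2} + \frac{3}{2} \right)} - 2 x + \sqrt{3} \operatorname{atan}{\left(\frac{2 \sqrt{3} x}{3} \right)}}{2}] = \frac{\log{\left(2 x^{2} + \frac{3}{2} \right)}}{2} = f(x).

F(x) = \frac{x \log{\left(2 x^{2} + \frac{3}{2} \right)} - 2 x + \sqrt{3} \operatorname{atan}{\left(\frac{2 \sqrt{3} x}{3} \right)}}{2} + C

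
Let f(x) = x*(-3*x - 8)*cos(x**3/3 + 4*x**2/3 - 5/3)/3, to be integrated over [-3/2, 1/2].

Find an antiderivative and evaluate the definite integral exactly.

The substitution u = x**3/3 + 4*x**2/3 - 5/3 works: f is exactly (dF/du)*(du/dx) for that inner function.
F(x) = -sin(x**3/3 + 4*x**2/3 - 5/3) is an antiderivative of f.
Check: d/dx[-sin(x**3/3 + 4*x**2/3 - 5/3)] = -x**2*cos(x**3/3 + 4*x**2/3 - 5/3) - 8*x*cos(x**3/3 + 4*x**2/3 - 5/3)/3, which equals f(x).
F(1/2) = sin(31/24); F(-3/2) = -sin(5/24).
Integral = F(1/2) - F(-3/2) = sin(5/24) + sin(31/24).

Antiderivative: F(x) = -sin(x**3/3 + 4*x**2/3 - 5/3); value = sin(5/24) + sin(31/24)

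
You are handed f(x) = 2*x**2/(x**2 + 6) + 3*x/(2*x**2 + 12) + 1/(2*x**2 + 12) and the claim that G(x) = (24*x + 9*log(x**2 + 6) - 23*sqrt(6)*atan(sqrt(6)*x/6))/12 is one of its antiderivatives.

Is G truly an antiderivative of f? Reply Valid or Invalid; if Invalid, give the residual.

Valid - differentiating G returns exactly f.

d/dx[G] = (4*x**2 + 3*x + 1)/(2*x**2 + 12)
This equals f(x) exactly, so the claim holds.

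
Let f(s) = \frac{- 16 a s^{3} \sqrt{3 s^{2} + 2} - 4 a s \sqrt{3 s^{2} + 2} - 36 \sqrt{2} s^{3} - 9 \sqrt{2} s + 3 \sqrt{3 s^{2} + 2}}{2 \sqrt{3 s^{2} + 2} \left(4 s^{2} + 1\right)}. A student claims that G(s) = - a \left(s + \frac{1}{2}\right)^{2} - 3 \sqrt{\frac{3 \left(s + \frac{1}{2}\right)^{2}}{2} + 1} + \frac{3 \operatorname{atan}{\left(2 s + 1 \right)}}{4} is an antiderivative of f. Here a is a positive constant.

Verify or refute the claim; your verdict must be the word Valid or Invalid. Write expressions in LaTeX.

d/ds[G] = \frac{- 16 a s^{3} \sqrt{12 s^{2} + 12 s + 11} - 24 a s^{2} \sqrt{12 s^{2} + 12 s + 11} - 16 a s \sqrt{12 s^{2} + 12 s + 11} - 4 a \sqrt{12 s^{2} + 12 s + 11} - 72 \sqrt{2} s^{3} - 108 \sqrt{2} s^{2} - 72 \sqrt{2} s + 3 \sqrt{12 s^{2} + 12 s + 11} - 18 \sqrt{2}}{8 s^{2} \sqrt{12 s^{2} + 12 s + 11} + 8 s \sqrt{12 s^{2} + 12 s + 11} + 4 \sqrt{12 s^{2} + 12 s + 11}}
d/ds[G] - f(s) = \frac{- 32 a s^{4} \sqrt{3 s^{2} + 2} \sqrt{12 s^{2} + 12 s + 11} - 32 a s^{3} \sqrt{3 s^{2} + 2} \sqrt{12 s^{2} + 12 s + 11} - 24 a s^{2} \sqrt{3 s^{2} + 2} \sqrt{12 s^{2} + 12 s + 11} - 8 a s \sqrt{3 s^{2} + 2} \sqrt{12 s^{2} + 12 s + 11} - 4 a \sqrt{3 s^{2} + 2} \sqrt{12 s^{2} + 12 s + 11} - 288 \sqrt{2} s^{5} \sqrt{3 s^{2} + 2} + 144 \sqrt{2} s^{5} \sqrt{12 s^{2} + 12 s + 11} - 432 \sqrt{2} s^{4} \sqrt{3 s^{2} + 2} + 144 \sqrt{2} s^{4} \sqrt{12 s^{2} + 12 s + 11} - 360 \sqrt{2} s^{3} \sqrt{3 s^{2} + 2} + 108 \sqrt{2} s^{3} \sqrt{12 s^{2} + 12 s + 11} - 180 \sqrt{2} s^{2} \sqrt{3 s^{2} + 2} + 36 \sqrt{2} s^{2} \sqrt{12 s^{2} + 12 s + 11} - 12 s \sqrt{3 s^{2} + 2} \sqrt{12 s^{2} + 12 s + 11} - 72 \sqrt{2} s \sqrt{3 s^{2} + 2} + 18 \sqrt{2} s \sqrt{12 s^{2} + 12 s + 11} - 3 \sqrt{3 s^{2} + 2} \sqrt{12 s^{2} + 12 s + 11} - 18 \sqrt{2} \sqrt{3 s^{2} + 2}}{32 s^{4} \sqrt{3 s^{2} + 2} \sqrt{12 s^{2} + 12 s + 11} + 32 s^{3} \sqrt{3 s^{2} + 2} \sqrt{12 s^{2} + 12 s + 11} + 24 s^{2} \sqrt{3 s^{2} + 2} \sqrt{12 s^{2} + 12 s + 11} + 8 s \sqrt{3 s^{2} + 2} \sqrt{12 s^{2} + 12 s + 11} + 4 \sqrt{3 s^{2} + 2} \sqrt{12 s^{2} + 12 s + 11}} != 0.

Invalid: d/ds[G] - f = \frac{- 32 a s^{4} \sqrt{3 s^{2} + 2} \sqrt{12 s^{2} + 12 s + 11} - 32 a s^{3} \sqrt{3 s^{2} + 2} \sqrt{12 s^{2} + 12 s + 11} - 24 a s^{2} \sqrt{3 s^{2} + 2} \sqrt{12 s^{2} + 12 s + 11} - 8 a s \sqrt{3 s^{2} + 2} \sqrt{12 s^{2} + 12 s + 11} - 4 a \sqrt{3 s^{2} + 2} \sqrt{12 s^{2} + 12 s + 11} - 288 \sqrt{2} s^{5} \sqrt{3 s^{2} + 2} + 144 \sqrt{2} s^{5} \sqrt{12 s^{2} + 12 s + 11} - 432 \sqrt{2} s^{4} \sqrt{3 s^{2} + 2} + 144 \sqrt{2} s^{4} \sqrt{12 s^{2} + 12 s + 11} - 360 \sqrt{2} s^{3} \sqrt{3 s^{2} + 2} + 108 \sqrt{2} s^{3} \sqrt{12 s^{2} + 12 s + 11} - 180 \sqrt{2} s^{2} \sqrt{3 s^{2} + 2} + 36 \sqrt{2} s^{2} \sqrt{12 s^{2} + 12 s + 11} - 12 s \sqrt{3 s^{2} + 2} \sqrt{12 s^{2} + 12 s + 11} - 72 \sqrt{2} s \sqrt{3 s^{2} + 2} + 18 \sqrt{2} s \sqrt{12 s^{2} + 12 s + 11} - 3 \sqrt{3 s^{2} + 2} \sqrt{12 s^{2} + 12 s + 11} - 18 \sqrt{2} \sqrt{3 s^{2} + 2}}{32 s^{4} \sqrt{3 s^{2} + 2} \sqrt{12 s^{2} + 12 s + 11} + 32 s^{3} \sqrt{3 s^{2} + 2} \sqrt{12 s^{2} + 12 s + 11} + 24 s^{2} \sqrt{3 s^{2} + 2} \sqrt{12 s^{2} + 12 s + 11} + 8 s \sqrt{3 s^{2} + 2} \sqrt{12 s^{2} + 12 s + 11} + 4 \sqrt{3 s^{2} + 2} \sqrt{12 s^{2} + 12 s + 11}}, which is not 0.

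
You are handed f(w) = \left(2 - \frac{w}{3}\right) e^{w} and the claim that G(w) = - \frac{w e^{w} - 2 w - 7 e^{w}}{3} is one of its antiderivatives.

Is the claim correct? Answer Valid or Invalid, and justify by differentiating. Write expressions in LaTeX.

Invalid: d/dw[G] - f = \frac{2}{3}, which is not 0.

d/dw[G] = - \frac{w e^{w}}{3} + 2 e^{w} + \frac{2}{3}
d/dw[G] - f(w) = \frac{2}{3} != 0.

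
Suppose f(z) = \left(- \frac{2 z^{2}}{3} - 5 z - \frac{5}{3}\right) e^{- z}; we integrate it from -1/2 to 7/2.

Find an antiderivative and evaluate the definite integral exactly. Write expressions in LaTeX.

Antiderivative: F(z) = \frac{\left(2 z^{2} + 19 z + 24\right) e^{- z}}{3}; value = - 5 e^{\frac{1}{2}} + \frac{115}{3 e^{\frac{7}{2}}}

Recognize the product-rule pattern: f = u'v + uv' with u = \frac{2 z^{2}}{3} + \frac{19 z}{3} + 8, v = e^{- z}, so integration by parts undoes it.
F(z) = \frac{\left(2 z^{2} + 19 z + 24\right) e^{- z}}{3} is an antiderivative of f.
Check: d/dz[\frac{\left(2 z^{2} + 19 z + 24\right) e^{- z}}{3}] = \frac{\left(- 2 z^{2} - 15 z - 5\right) e^{- z}}{3}, which equals f(z).
F(7/2) = \frac{115}{3 e^{\frac{7}{2}}}; F(-1/2) = 5 e^{\frac{1}{2}}.
Integral = F(7/2) - F(-1/2) = - 5 e^{\frac{1}{2}} + \frac{115}{3 e^{\frac{7}{2}}}.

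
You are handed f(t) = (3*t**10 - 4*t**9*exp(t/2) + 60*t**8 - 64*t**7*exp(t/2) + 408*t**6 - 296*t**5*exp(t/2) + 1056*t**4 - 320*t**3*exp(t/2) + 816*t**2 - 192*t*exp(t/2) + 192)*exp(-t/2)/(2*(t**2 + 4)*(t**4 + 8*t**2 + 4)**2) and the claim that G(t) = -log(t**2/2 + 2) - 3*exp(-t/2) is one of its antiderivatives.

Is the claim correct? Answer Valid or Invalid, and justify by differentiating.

Invalid: d/dt[G] - f = (4*t**3 + 16*t)/(t**8 + 16*t**6 + 72*t**4 + 64*t**2 + 16), which is not 0.

d/dt[G] = (3*t**2 - 4*t*exp(t/2) + 12)/(2*t**2*exp(t/2) + 8*exp(t/2))
d/dt[G] - f(t) = (4*t**3 + 16*t)/(t**8 + 16*t**6 + 72*t**4 + 64*t**2 + 16) != 0.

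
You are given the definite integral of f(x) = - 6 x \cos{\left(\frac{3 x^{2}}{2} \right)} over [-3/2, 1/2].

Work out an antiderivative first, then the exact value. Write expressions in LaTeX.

Antiderivative: F(x) = - 2 \sin{\left(\frac{3 x^{2}}{2} \right)}; value = - 2 \sin{\left(\frac{3}{8} \right)} + 2 \sin{\left(\frac{27}{8} \right)}

f matches the chain-rule pattern g'(h)*h' with inner function h(x) = \frac{3 x^{2}}{2}; substituting u = h(x) collapses the integral.
F(x) = - 2 \sin{\left(\frac{3 x^{2}}{2} \right)} is an antiderivative of f.
Check: d/dx[- 2 \sin{\left(\frac{3 x^{2}}{2} \right)}] = - 6 x \cos{\left(\frac{3 x^{2}}{2} \right)} = f(x).
F(1/2) = - 2 \sin{\left(\frac{3}{8} \right)}; F(-3/2) = - 2 \sin{\left(\frac{27}{8} \right)}.
Integral = F(1/2) - F(-3/2) = - 2 \sin{\left(\frac{3}{8} \right)} + 2 \sin{\left(\frac{27}{8} \right)}.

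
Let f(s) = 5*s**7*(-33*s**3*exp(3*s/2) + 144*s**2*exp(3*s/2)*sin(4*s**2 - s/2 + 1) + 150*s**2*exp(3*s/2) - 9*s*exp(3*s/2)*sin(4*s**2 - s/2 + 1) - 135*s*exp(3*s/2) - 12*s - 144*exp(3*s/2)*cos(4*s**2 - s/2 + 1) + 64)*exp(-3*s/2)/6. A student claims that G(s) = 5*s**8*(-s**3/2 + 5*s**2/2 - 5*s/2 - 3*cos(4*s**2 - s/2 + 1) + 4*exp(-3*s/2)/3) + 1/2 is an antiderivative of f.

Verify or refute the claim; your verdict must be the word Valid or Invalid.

d/ds[G] = (-165*s**10*exp(3*s/2) + 720*s**9*exp(3*s/2)*sin(4*s**2 - s/2 + 1) + 750*s**9*exp(3*s/2) - 45*s**8*exp(3*s/2)*sin(4*s**2 - s/2 + 1) - 675*s**8*exp(3*s/2) - 60*s**8 - 720*s**7*exp(3*s/2)*cos(4*s**2 - s/2 + 1) + 320*s**7)*exp(-3*s/2)/6
This equals f(s) exactly, so the claim holds.

Valid: G'(s) = f(s).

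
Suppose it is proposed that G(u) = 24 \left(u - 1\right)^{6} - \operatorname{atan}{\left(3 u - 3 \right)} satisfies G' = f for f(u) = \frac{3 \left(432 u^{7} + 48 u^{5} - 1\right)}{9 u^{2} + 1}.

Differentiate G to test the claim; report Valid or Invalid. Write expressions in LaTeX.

Invalid: d/du[G] - f = \frac{- 58320 u^{8} + 233280 u^{7} - 421200 u^{6} + 447120 u^{5} - 303984 u^{4} + 134928 u^{3} - 41616 u^{2} + 9738 u - 1413}{81 u^{4} - 162 u^{3} + 99 u^{2} - 18 u + 10}, which is not 0.

d/du[G] = \frac{1296 u^{7} - 9072 u^{6} + 27360 u^{5} - 46080 u^{4} + 46800 u^{3} - 28656 u^{2} + 9792 u - 1443}{9 u^{2} - 18 u + 10}
d/du[G] - f(u) = \frac{- 58320 u^{8} + 233280 u^{7} - 421200 u^{6} + 447120 u^{5} - 303984 u^{4} + 134928 u^{3} - 41616 u^{2} + 9738 u - 1413}{81 u^{4} - 162 u^{3} + 99 u^{2} - 18 u + 10} != 0.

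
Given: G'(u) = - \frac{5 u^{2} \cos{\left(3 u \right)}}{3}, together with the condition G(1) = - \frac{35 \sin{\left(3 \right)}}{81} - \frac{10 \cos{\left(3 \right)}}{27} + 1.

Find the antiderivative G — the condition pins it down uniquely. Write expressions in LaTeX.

G(u) = - \frac{5 u^{2} \sin{\left(3 u \right)}}{9} - \frac{10 u \cos{\left(3 u \right)}}{27} + \frac{10 \sin{\left(3 u \right)}}{81} + 1

The proposed G(u) is checked by its d/du: the result must match the given G'(u).
A general antiderivative is - \frac{5 u^{2} \sin{\left(3 u \right)}}{9} - \frac{10 u \cos{\left(3 u \right)}}{27} + \frac{10 \sin{\left(3 u \right)}}{81} + C.
The condition gives C = - \frac{35 \sin{\left(3 \right)}}{81} - \frac{10 \cos{\left(3 \right)}}{27} + 1 - (- \frac{35 \sin{\left(3 \right)}}{81} - \frac{10 \cos{\left(3 \right)}}{27}) = 1.
So G(u) = - \frac{5 u^{2} \sin{\left(3 u \right)}}{9} - \frac{10 u \cos{\left(3 u \right)}}{27} + \frac{10 \sin{\left(3 u \right)}}{81} + 1.
Check: d/du[- \frac{5 u^{2} \sin{\left(3 u \right)}}{9} - \frac{10 u \cos{\left(3 u \right)}}{27} + \frac{10 \sin{\left(3 u \right)}}{81} + 1] = - \frac{5 u^{2} \cos{\left(3 u \right)}}{3} = G'(u).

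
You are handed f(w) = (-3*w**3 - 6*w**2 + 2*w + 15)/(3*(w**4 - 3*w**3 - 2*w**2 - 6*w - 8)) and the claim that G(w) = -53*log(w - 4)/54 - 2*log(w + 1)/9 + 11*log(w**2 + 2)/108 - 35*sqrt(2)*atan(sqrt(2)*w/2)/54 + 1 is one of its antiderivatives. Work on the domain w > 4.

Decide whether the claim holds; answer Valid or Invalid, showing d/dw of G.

d/dw[G] = (-3*w**3 - 6*w**2 + 2*w + 15)/(3*w**4 - 9*w**3 - 6*w**2 - 18*w - 24)
This equals f(w) exactly, so the claim holds.

Valid. The derivative of G reproduces f.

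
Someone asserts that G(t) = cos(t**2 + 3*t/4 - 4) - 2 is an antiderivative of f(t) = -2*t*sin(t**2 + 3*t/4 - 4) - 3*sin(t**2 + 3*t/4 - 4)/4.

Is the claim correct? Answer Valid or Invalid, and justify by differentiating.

d/dt[G] = -2*t*sin(t**2 + 3*t/4 - 4) - 3*sin(t**2 + 3*t/4 - 4)/4
This equals f(t) exactly, so the claim holds.

Valid. The derivative of G reproduces f.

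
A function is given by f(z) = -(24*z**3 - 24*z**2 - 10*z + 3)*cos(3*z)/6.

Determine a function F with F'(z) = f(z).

An antiderivative is F(z) = (-72*z**3*sin(3*z) + 72*z**2*sin(3*z) - 72*z**2*cos(3*z) + 78*z*sin(3*z) + 48*z*cos(3*z) - 25*sin(3*z) + 26*cos(3*z))/54.

Recover f(z) by differentiating a candidate F(z); any mismatch rules it out.
Check: d/dz[(-72*z**3*sin(3*z) + 72*z**2*sin(3*z) - 72*z**2*cos(3*z) + 78*z*sin(3*z) + 48*z*cos(3*z) - 25*sin(3*z) + 26*cos(3*z))/54] = -4*z**3*cos(3*z) + 4*z**2*cos(3*z) + 5*z*cos(3*z)/3 - cos(3*z)/2, which equals f(z).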